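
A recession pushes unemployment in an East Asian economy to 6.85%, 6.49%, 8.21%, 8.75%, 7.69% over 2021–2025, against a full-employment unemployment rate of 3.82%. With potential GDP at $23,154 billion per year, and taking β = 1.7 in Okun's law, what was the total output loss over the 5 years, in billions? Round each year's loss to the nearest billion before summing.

Year 2021: gap = -1.7 × (6.85 - 3.82) = -5.151%, loss ≈ 23154 × 5.151/100 ≈ 1193.
Year 2022: gap = -1.7 × (6.49 - 3.82) = -4.539%, loss ≈ 23154 × 4.539/100 ≈ 1051.
Year 2023: gap = -1.7 × (8.21 - 3.82) = -7.463%, loss ≈ 23154 × 7.463/100 ≈ 1728.
Year 2024: gap = -1.7 × (8.75 - 3.82) = -8.381%, loss ≈ 23154 × 8.381/100 ≈ 1941.
Year 2025: gap = -1.7 × (7.69 - 3.82) = -6.579%, loss ≈ 23154 × 6.579/100 ≈ 1523.
Total lost output = 1193 + 1051 + 1728 + 1941 + 1523 = 7436 billion.

$7,436 billion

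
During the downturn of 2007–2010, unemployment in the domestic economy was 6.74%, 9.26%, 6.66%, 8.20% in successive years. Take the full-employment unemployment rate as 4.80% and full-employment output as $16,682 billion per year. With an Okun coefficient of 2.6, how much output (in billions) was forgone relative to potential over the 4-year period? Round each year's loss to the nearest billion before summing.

$5,057 billion

Year 2007: gap = -2.6 × (6.74 - 4.8) = -5.044%, loss ≈ 16682 × 5.044/100 ≈ 841.
Year 2008: gap = -2.6 × (9.26 - 4.8) = -11.596%, loss ≈ 16682 × 11.596/100 ≈ 1934.
Year 2009: gap = -2.6 × (6.66 - 4.8) = -4.836%, loss ≈ 16682 × 4.836/100 ≈ 807.
Year 2010: gap = -2.6 × (8.2 - 4.8) = -8.84%, loss ≈ 16682 × 8.84/100 ≈ 1475.
Total lost output = 841 + 1934 + 807 + 1475 = 5057 billion.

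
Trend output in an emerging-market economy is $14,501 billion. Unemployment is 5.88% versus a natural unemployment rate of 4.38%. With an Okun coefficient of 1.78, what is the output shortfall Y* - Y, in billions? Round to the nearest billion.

$387 billion

Output gap = -1.78 × (5.88 - 4.38) = -1.78 × 1.5 = -2.67%.
Actual GDP ≈ 14501 × 0.9733 ≈ 14114 billion, so the shortfall is 14501 - 14114 = 387 billion.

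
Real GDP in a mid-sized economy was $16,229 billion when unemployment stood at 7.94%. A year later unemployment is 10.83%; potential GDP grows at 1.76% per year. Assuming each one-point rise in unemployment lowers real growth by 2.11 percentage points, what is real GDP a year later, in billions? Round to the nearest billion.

Δu = 10.83 - 7.94 = 2.89 points.
Okun's law (growth form): g_Y = g_Y* - β × Δu = 1.76 - 2.11 × (2.89) = 1.76 - 6.0979 = -4.3379%.
Real GDP in the next year = 16229 × (1 - 4.3379/100) = 16229 × 0.956621 ≈ 15525 billion.

$15,525 billion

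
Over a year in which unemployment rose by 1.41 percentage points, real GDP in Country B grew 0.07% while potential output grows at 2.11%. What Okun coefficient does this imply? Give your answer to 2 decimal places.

β ≈ 1.45

Growth form: g_Y = g_Y* - β × Δu, so β = (g_Y* - g_Y)/Δu.
β = (2.11 - 0.07)/1.41 = 2.04/1.41 = 1.45.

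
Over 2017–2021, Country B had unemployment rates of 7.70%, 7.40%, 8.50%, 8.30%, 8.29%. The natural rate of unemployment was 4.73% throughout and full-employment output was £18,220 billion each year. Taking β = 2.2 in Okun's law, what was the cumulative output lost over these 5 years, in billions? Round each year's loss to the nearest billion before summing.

Year 2017: gap = -2.2 × (7.7 - 4.73) = -6.534%, loss ≈ 18220 × 6.534/100 ≈ 1190.
Year 2018: gap = -2.2 × (7.4 - 4.73) = -5.874%, loss ≈ 18220 × 5.874/100 ≈ 1070.
Year 2019: gap = -2.2 × (8.5 - 4.73) = -8.294%, loss ≈ 18220 × 8.294/100 ≈ 1511.
Year 2020: gap = -2.2 × (8.3 - 4.73) = -7.854%, loss ≈ 18220 × 7.854/100 ≈ 1431.
Year 2021: gap = -2.2 × (8.29 - 4.73) = -7.832%, loss ≈ 18220 × 7.832/100 ≈ 1427.
Total lost output = 1190 + 1070 + 1511 + 1431 + 1427 = 6629 billion.

£6,629 billion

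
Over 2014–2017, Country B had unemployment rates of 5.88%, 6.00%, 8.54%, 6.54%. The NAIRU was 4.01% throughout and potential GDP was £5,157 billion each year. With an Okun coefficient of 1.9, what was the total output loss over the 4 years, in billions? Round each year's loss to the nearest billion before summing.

£1,070 billion

Year 2014: gap = -1.9 × (5.88 - 4.01) = -3.553%, loss ≈ 5157 × 3.553/100 ≈ 183.
Year 2015: gap = -1.9 × (6 - 4.01) = -3.781%, loss ≈ 5157 × 3.781/100 ≈ 195.
Year 2016: gap = -1.9 × (8.54 - 4.01) = -8.607%, loss ≈ 5157 × 8.607/100 ≈ 444.
Year 2017: gap = -1.9 × (6.54 - 4.01) = -4.807%, loss ≈ 5157 × 4.807/100 ≈ 248.
Total lost output = 183 + 195 + 444 + 248 = 1070 billion.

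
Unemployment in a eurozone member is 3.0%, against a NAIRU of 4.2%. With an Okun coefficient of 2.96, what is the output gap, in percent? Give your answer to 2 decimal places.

3.55%

The unemployment gap is 3 - 4.2 = -1.2 percentage points.
Okun's law gives an output gap of -2.96 × (-1.2) = 3.552%, i.e. 3.55% above potential.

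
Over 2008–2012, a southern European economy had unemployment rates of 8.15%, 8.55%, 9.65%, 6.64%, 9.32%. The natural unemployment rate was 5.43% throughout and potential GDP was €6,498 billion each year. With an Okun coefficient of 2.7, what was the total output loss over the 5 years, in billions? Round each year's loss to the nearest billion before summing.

Year 2008: gap = -2.7 × (8.15 - 5.43) = -7.344%, loss ≈ 6498 × 7.344/100 ≈ 477.
Year 2009: gap = -2.7 × (8.55 - 5.43) = -8.424%, loss ≈ 6498 × 8.424/100 ≈ 547.
Year 2010: gap = -2.7 × (9.65 - 5.43) = -11.394%, loss ≈ 6498 × 11.394/100 ≈ 740.
Year 2011: gap = -2.7 × (6.64 - 5.43) = -3.267%, loss ≈ 6498 × 3.267/100 ≈ 212.
Year 2012: gap = -2.7 × (9.32 - 5.43) = -10.503%, loss ≈ 6498 × 10.503/100 ≈ 682.
Total lost output = 477 + 547 + 740 + 212 + 682 = 2658 billion.

€2,658 billion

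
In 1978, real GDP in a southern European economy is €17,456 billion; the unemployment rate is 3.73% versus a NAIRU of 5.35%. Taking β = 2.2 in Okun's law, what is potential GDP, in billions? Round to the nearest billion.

Unemployment gap = 3.73 - 5.35 = -1.62 points, so output gap = -2.2 × (-1.62) = 3.564%.
Since Y = Y* × (1 + gap/100), Y* = 17456/1.03564 ≈ 16855 billion.

€16,855 billion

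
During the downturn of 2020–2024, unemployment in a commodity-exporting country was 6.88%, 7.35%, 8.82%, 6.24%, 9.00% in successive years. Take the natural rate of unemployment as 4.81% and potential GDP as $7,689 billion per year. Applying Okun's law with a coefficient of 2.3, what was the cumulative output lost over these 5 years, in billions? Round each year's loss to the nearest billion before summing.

$2,518 billion

Year 2020: gap = -2.3 × (6.88 - 4.81) = -4.761%, loss ≈ 7689 × 4.761/100 ≈ 366.
Year 2021: gap = -2.3 × (7.35 - 4.81) = -5.842%, loss ≈ 7689 × 5.842/100 ≈ 449.
Year 2022: gap = -2.3 × (8.82 - 4.81) = -9.223%, loss ≈ 7689 × 9.223/100 ≈ 709.
Year 2023: gap = -2.3 × (6.24 - 4.81) = -3.289%, loss ≈ 7689 × 3.289/100 ≈ 253.
Year 2024: gap = -2.3 × (9 - 4.81) = -9.637%, loss ≈ 7689 × 9.637/100 ≈ 741.
Total lost output = 366 + 449 + 709 + 253 + 741 = 2518 billion.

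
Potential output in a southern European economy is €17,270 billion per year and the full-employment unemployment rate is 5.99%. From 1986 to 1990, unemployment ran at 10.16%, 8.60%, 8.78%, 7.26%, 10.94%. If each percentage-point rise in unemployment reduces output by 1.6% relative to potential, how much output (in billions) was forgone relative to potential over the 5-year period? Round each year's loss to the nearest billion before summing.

Year 1986: gap = -1.6 × (10.16 - 5.99) = -6.672%, loss ≈ 17270 × 6.672/100 ≈ 1152.
Year 1987: gap = -1.6 × (8.6 - 5.99) = -4.176%, loss ≈ 17270 × 4.176/100 ≈ 721.
Year 1988: gap = -1.6 × (8.78 - 5.99) = -4.464%, loss ≈ 17270 × 4.464/100 ≈ 771.
Year 1989: gap = -1.6 × (7.26 - 5.99) = -2.032%, loss ≈ 17270 × 2.032/100 ≈ 351.
Year 1990: gap = -1.6 × (10.94 - 5.99) = -7.92%, loss ≈ 17270 × 7.92/100 ≈ 1368.
Total lost output = 1152 + 721 + 771 + 351 + 1368 = 4363 billion.

€4,363 billion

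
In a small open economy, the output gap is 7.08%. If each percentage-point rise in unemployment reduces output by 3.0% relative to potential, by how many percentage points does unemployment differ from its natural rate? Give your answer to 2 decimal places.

-2.36 percentage points

Okun's law: output gap = -β × (u - u*), so u - u* = -(output gap)/β.
u - u* = -(7.08)/3.0 = -2.36 percentage points.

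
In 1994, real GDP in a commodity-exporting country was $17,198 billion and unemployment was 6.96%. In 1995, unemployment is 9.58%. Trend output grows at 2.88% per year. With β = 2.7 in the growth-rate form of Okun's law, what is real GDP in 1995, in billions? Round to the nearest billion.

Δu = 9.58 - 6.96 = 2.62 points.
Okun's law (growth form): g_Y = g_Y* - β × Δu = 2.88 - 2.7 × (2.62) = 2.88 - 7.074 = -4.194%.
Real GDP in the next year = 17198 × (1 - 4.194/100) = 17198 × 0.95806 ≈ 16477 billion.

$16,477 billion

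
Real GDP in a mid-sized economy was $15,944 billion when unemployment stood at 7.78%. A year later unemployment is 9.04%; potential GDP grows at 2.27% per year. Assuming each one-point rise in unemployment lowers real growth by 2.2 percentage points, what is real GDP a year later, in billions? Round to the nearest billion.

Δu = 9.04 - 7.78 = 1.26 points.
Okun's law (growth form): g_Y = g_Y* - β × Δu = 2.27 - 2.2 × (1.26) = 2.27 - 2.772 = -0.502%.
Real GDP in the next year = 15944 × (1 - 0.502/100) = 15944 × 0.99498 ≈ 15864 billion.

$15,864 billion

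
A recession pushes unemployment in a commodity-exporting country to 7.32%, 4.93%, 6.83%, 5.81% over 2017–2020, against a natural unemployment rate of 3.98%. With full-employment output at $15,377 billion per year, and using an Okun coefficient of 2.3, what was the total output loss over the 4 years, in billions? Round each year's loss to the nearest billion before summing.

Year 2017: gap = -2.3 × (7.32 - 3.98) = -7.682%, loss ≈ 15377 × 7.682/100 ≈ 1181.
Year 2018: gap = -2.3 × (4.93 - 3.98) = -2.185%, loss ≈ 15377 × 2.185/100 ≈ 336.
Year 2019: gap = -2.3 × (6.83 - 3.98) = -6.555%, loss ≈ 15377 × 6.555/100 ≈ 1008.
Year 2020: gap = -2.3 × (5.81 - 3.98) = -4.209%, loss ≈ 15377 × 4.209/100 ≈ 647.
Total lost output = 1181 + 336 + 1008 + 647 = 3172 billion.

$3,172 billion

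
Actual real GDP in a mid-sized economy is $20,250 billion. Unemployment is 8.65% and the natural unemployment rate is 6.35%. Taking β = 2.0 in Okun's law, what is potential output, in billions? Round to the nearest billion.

Unemployment gap = 8.65 - 6.35 = 2.3 points, so output gap = -2 × 2.3 = -4.6%.
Since Y = Y* × (1 + gap/100), Y* = 20250/0.954 ≈ 21226 billion.

$21,226 billion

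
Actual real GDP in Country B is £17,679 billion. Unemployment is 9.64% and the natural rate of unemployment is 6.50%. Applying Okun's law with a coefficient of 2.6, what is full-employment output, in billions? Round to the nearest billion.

Unemployment gap = 9.64 - 6.5 = 3.14 points, so output gap = -2.6 × 3.14 = -8.164%.
Since Y = Y* × (1 + gap/100), Y* = 17679/0.91836 ≈ 19251 billion.

£19,251 billion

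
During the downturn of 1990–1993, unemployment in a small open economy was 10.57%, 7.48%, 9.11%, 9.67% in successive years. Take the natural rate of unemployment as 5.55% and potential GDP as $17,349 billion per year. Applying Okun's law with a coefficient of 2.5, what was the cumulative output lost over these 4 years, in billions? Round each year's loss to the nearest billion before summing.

Year 1990: gap = -2.5 × (10.57 - 5.55) = -12.55%, loss ≈ 17349 × 12.55/100 ≈ 2177.
Year 1991: gap = -2.5 × (7.48 - 5.55) = -4.825%, loss ≈ 17349 × 4.825/100 ≈ 837.
Year 1992: gap = -2.5 × (9.11 - 5.55) = -8.9%, loss ≈ 17349 × 8.9/100 ≈ 1544.
Year 1993: gap = -2.5 × (9.67 - 5.55) = -10.3%, loss ≈ 17349 × 10.3/100 ≈ 1787.
Total lost output = 2177 + 837 + 1544 + 1787 = 6345 billion.

$6,345 billion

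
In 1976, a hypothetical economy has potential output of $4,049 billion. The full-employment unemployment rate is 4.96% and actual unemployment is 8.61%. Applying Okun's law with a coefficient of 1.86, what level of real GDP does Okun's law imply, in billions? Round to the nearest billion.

$3,774 billion

Unemployment gap = 8.61 - 4.96 = 3.65 points, so the output gap is -1.86 × 3.65 = -6.789%.
Actual GDP = 4049 × (1 - 6.789/100) = 4049 × 0.93211 ≈ 3774 billion.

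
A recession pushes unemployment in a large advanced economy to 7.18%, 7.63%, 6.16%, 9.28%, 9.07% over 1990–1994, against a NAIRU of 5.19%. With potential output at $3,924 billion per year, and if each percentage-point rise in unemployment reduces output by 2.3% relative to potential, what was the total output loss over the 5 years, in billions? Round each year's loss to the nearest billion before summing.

$1,207 billion

Year 1990: gap = -2.3 × (7.18 - 5.19) = -4.577%, loss ≈ 3924 × 4.577/100 ≈ 180.
Year 1991: gap = -2.3 × (7.63 - 5.19) = -5.612%, loss ≈ 3924 × 5.612/100 ≈ 220.
Year 1992: gap = -2.3 × (6.16 - 5.19) = -2.231%, loss ≈ 3924 × 2.231/100 ≈ 88.
Year 1993: gap = -2.3 × (9.28 - 5.19) = -9.407%, loss ≈ 3924 × 9.407/100 ≈ 369.
Year 1994: gap = -2.3 × (9.07 - 5.19) = -8.924%, loss ≈ 3924 × 8.924/100 ≈ 350.
Total lost output = 180 + 220 + 88 + 369 + 350 = 1207 billion.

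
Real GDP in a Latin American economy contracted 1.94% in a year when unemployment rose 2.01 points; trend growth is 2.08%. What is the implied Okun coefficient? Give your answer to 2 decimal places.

Growth form: g_Y = g_Y* - β × Δu, so β = (g_Y* - g_Y)/Δu.
β = (2.08 + 1.94)/2.01 = 4.02/2.01 = 2.00.

β ≈ 2.00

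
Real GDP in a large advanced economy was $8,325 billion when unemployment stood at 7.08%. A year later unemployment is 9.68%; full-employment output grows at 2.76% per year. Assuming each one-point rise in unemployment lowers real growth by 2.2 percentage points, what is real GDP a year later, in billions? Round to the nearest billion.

Δu = 9.68 - 7.08 = 2.6 points.
Okun's law (growth form): g_Y = g_Y* - β × Δu = 2.76 - 2.2 × (2.60) = 2.76 - 5.72 = -2.96%.
Real GDP in the next year = 8325 × (1 - 2.96/100) = 8325 × 0.9704 ≈ 8079 billion.

$8,079 billion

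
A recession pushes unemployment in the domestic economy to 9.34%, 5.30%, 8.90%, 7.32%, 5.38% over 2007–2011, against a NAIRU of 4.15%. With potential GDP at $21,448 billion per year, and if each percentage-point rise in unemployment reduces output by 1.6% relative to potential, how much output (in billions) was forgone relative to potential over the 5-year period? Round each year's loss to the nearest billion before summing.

$5,316 billion

Year 2007: gap = -1.6 × (9.34 - 4.15) = -8.304%, loss ≈ 21448 × 8.304/100 ≈ 1781.
Year 2008: gap = -1.6 × (5.3 - 4.15) = -1.84%, loss ≈ 21448 × 1.84/100 ≈ 395.
Year 2009: gap = -1.6 × (8.9 - 4.15) = -7.6%, loss ≈ 21448 × 7.6/100 ≈ 1630.
Year 2010: gap = -1.6 × (7.32 - 4.15) = -5.072%, loss ≈ 21448 × 5.072/100 ≈ 1088.
Year 2011: gap = -1.6 × (5.38 - 4.15) = -1.968%, loss ≈ 21448 × 1.968/100 ≈ 422.
Total lost output = 1781 + 395 + 1630 + 1088 + 422 = 5316 billion.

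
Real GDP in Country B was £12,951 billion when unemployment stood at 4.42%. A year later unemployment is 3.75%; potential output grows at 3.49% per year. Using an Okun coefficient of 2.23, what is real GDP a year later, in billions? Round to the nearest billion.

£13,596 billion

Δu = 3.75 - 4.42 = -0.67 points.
Okun's law (growth form): g_Y = g_Y* - β × Δu = 3.49 - 2.23 × (-0.67) = 3.49 + 1.4941 = 4.9841%.
Real GDP in the next year = 12951 × (1 + 4.9841/100) = 12951 × 1.049841 ≈ 13596 billion.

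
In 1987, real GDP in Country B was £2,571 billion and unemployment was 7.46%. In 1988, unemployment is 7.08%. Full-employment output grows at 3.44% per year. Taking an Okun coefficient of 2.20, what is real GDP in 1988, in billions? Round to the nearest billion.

Δu = 7.08 - 7.46 = -0.38 points.
Okun's law (growth form): g_Y = g_Y* - β × Δu = 3.44 - 2.20 × (-0.38) = 3.44 + 0.836 = 4.276%.
Real GDP in the next year = 2571 × (1 + 4.276/100) = 2571 × 1.04276 ≈ 2681 billion.

£2,681 billion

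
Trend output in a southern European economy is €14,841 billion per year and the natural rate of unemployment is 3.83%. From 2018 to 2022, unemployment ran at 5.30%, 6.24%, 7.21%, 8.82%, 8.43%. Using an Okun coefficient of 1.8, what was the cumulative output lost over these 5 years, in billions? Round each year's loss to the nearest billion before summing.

Year 2018: gap = -1.8 × (5.3 - 3.83) = -2.646%, loss ≈ 14841 × 2.646/100 ≈ 393.
Year 2019: gap = -1.8 × (6.24 - 3.83) = -4.338%, loss ≈ 14841 × 4.338/100 ≈ 644.
Year 2020: gap = -1.8 × (7.21 - 3.83) = -6.084%, loss ≈ 14841 × 6.084/100 ≈ 903.
Year 2021: gap = -1.8 × (8.82 - 3.83) = -8.982%, loss ≈ 14841 × 8.982/100 ≈ 1333.
Year 2022: gap = -1.8 × (8.43 - 3.83) = -8.28%, loss ≈ 14841 × 8.28/100 ≈ 1229.
Total lost output = 393 + 644 + 903 + 1333 + 1229 = 4502 billion.

€4,502 billion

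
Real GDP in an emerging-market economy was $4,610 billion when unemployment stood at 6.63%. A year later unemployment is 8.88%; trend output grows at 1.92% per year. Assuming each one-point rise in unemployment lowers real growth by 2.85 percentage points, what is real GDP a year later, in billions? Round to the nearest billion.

$4,403 billion

Δu = 8.88 - 6.63 = 2.25 points.
Okun's law (growth form): g_Y = g_Y* - β × Δu = 1.92 - 2.85 × (2.25) = 1.92 - 6.4125 = -4.4925%.
Real GDP in the next year = 4610 × (1 - 4.4925/100) = 4610 × 0.955075 ≈ 4403 billion.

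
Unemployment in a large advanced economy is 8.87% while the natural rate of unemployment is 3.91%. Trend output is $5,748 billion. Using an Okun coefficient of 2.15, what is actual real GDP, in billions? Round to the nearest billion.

Unemployment gap = 8.87 - 3.91 = 4.96 points, so the output gap is -2.15 × 4.96 = -10.664%.
Actual GDP = 5748 × (1 - 10.664/100) = 5748 × 0.89336 ≈ 5135 billion.

$5,135 billion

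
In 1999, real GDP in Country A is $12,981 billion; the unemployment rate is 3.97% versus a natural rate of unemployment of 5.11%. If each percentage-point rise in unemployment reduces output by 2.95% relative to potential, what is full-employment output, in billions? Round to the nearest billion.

$12,559 billion

Unemployment gap = 3.97 - 5.11 = -1.14 points, so output gap = -2.95 × (-1.14) = 3.363%.
Since Y = Y* × (1 + gap/100), Y* = 12981/1.03363 ≈ 12559 billion.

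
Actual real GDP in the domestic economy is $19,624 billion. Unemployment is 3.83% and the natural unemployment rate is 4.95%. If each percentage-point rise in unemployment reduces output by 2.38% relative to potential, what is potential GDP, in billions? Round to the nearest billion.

$19,114 billion

Unemployment gap = 3.83 - 4.95 = -1.12 points, so output gap = -2.38 × (-1.12) = 2.6656%.
Since Y = Y* × (1 + gap/100), Y* = 19624/1.026656 ≈ 19114 billion.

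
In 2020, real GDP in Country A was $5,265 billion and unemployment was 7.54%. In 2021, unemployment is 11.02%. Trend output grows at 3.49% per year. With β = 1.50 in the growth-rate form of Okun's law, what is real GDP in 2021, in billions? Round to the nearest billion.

$5,174 billion

Δu = 11.02 - 7.54 = 3.48 points.
Okun's law (growth form): g_Y = g_Y* - β × Δu = 3.49 - 1.50 × (3.48) = 3.49 - 5.22 = -1.73%.
Real GDP in the next year = 5265 × (1 - 1.73/100) = 5265 × 0.9827 ≈ 5174 billion.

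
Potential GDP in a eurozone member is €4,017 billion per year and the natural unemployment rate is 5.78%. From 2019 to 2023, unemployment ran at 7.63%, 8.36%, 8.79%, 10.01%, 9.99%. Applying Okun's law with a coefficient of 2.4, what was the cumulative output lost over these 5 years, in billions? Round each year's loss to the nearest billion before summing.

€1,531 billion

Year 2019: gap = -2.4 × (7.63 - 5.78) = -4.44%, loss ≈ 4017 × 4.44/100 ≈ 178.
Year 2020: gap = -2.4 × (8.36 - 5.78) = -6.192%, loss ≈ 4017 × 6.192/100 ≈ 249.
Year 2021: gap = -2.4 × (8.79 - 5.78) = -7.224%, loss ≈ 4017 × 7.224/100 ≈ 290.
Year 2022: gap = -2.4 × (10.01 - 5.78) = -10.152%, loss ≈ 4017 × 10.152/100 ≈ 408.
Year 2023: gap = -2.4 × (9.99 - 5.78) = -10.104%, loss ≈ 4017 × 10.104/100 ≈ 406.
Total lost output = 178 + 249 + 290 + 408 + 406 = 1531 billion.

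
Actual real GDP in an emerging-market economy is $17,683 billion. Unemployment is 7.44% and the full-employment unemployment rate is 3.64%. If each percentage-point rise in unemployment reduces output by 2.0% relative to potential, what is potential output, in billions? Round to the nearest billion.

Unemployment gap = 7.44 - 3.64 = 3.8 points, so output gap = -2 × 3.8 = -7.6%.
Since Y = Y* × (1 + gap/100), Y* = 17683/0.924 ≈ 19137 billion.

$19,137 billion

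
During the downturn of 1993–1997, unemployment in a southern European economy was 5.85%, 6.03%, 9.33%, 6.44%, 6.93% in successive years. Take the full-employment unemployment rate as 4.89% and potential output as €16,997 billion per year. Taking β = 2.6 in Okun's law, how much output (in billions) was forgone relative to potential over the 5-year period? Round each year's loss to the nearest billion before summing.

€4,477 billion

Year 1993: gap = -2.6 × (5.85 - 4.89) = -2.496%, loss ≈ 16997 × 2.496/100 ≈ 424.
Year 1994: gap = -2.6 × (6.03 - 4.89) = -2.964%, loss ≈ 16997 × 2.964/100 ≈ 504.
Year 1995: gap = -2.6 × (9.33 - 4.89) = -11.544%, loss ≈ 16997 × 11.544/100 ≈ 1962.
Year 1996: gap = -2.6 × (6.44 - 4.89) = -4.03%, loss ≈ 16997 × 4.03/100 ≈ 685.
Year 1997: gap = -2.6 × (6.93 - 4.89) = -5.304%, loss ≈ 16997 × 5.304/100 ≈ 902.
Total lost output = 424 + 504 + 1962 + 685 + 902 = 4477 billion.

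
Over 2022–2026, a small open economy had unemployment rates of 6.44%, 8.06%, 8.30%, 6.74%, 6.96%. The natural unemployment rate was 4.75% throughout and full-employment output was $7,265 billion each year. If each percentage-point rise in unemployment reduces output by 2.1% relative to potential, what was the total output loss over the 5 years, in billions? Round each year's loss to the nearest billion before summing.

$1,946 billion

Year 2022: gap = -2.1 × (6.44 - 4.75) = -3.549%, loss ≈ 7265 × 3.549/100 ≈ 258.
Year 2023: gap = -2.1 × (8.06 - 4.75) = -6.951%, loss ≈ 7265 × 6.951/100 ≈ 505.
Year 2024: gap = -2.1 × (8.3 - 4.75) = -7.455%, loss ≈ 7265 × 7.455/100 ≈ 542.
Year 2025: gap = -2.1 × (6.74 - 4.75) = -4.179%, loss ≈ 7265 × 4.179/100 ≈ 304.
Year 2026: gap = -2.1 × (6.96 - 4.75) = -4.641%, loss ≈ 7265 × 4.641/100 ≈ 337.
Total lost output = 258 + 505 + 542 + 304 + 337 = 1946 billion.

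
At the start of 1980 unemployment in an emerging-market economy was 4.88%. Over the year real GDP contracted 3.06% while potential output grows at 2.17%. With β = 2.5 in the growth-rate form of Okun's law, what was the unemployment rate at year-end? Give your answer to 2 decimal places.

Growth-rate Okun's law: g_Y = g_Y* - β × Δu, so Δu = (g_Y* - g_Y)/β.
Δu = (2.17 + 3.06)/2.5 = 5.23/2.5 = 2.09 percentage points.
Year-end unemployment = 4.88 + 2.09 = 6.97%.

6.97%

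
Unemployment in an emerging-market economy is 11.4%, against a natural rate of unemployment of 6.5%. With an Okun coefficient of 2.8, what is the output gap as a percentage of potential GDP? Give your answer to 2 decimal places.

The unemployment gap is 11.4 - 6.5 = 4.9 percentage points.
Okun's law gives an output gap of -2.8 × 4.9 = -13.72%, i.e. 13.72% below potential.

-13.72%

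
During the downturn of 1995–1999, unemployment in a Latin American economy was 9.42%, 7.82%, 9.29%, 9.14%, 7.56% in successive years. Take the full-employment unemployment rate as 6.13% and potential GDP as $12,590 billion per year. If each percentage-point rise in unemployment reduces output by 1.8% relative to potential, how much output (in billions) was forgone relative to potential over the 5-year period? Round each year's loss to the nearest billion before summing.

Year 1995: gap = -1.8 × (9.42 - 6.13) = -5.922%, loss ≈ 12590 × 5.922/100 ≈ 746.
Year 1996: gap = -1.8 × (7.82 - 6.13) = -3.042%, loss ≈ 12590 × 3.042/100 ≈ 383.
Year 1997: gap = -1.8 × (9.29 - 6.13) = -5.688%, loss ≈ 12590 × 5.688/100 ≈ 716.
Year 1998: gap = -1.8 × (9.14 - 6.13) = -5.418%, loss ≈ 12590 × 5.418/100 ≈ 682.
Year 1999: gap = -1.8 × (7.56 - 6.13) = -2.574%, loss ≈ 12590 × 2.574/100 ≈ 324.
Total lost output = 746 + 383 + 716 + 682 + 324 = 2851 billion.

$2,851 billion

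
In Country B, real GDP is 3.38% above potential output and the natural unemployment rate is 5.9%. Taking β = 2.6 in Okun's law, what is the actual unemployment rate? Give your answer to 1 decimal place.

4.6%

From Okun's law, u - u* = -(output gap)/β = -(3.38)/2.6 = -1.3 points.
So u = 5.9 - 1.3 = 4.6%.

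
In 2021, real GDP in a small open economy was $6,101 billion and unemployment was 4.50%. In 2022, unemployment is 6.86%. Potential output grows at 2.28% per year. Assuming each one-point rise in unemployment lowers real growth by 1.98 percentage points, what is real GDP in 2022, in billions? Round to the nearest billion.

Δu = 6.86 - 4.5 = 2.36 points.
Okun's law (growth form): g_Y = g_Y* - β × Δu = 2.28 - 1.98 × (2.36) = 2.28 - 4.6728 = -2.3928%.
Real GDP in the next year = 6101 × (1 - 2.3928/100) = 6101 × 0.976072 ≈ 5955 billion.

$5,955 billion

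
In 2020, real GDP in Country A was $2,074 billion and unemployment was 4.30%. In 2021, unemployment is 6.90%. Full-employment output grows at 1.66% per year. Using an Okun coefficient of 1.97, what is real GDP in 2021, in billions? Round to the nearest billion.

$2,002 billion

Δu = 6.9 - 4.3 = 2.6 points.
Okun's law (growth form): g_Y = g_Y* - β × Δu = 1.66 - 1.97 × (2.60) = 1.66 - 5.122 = -3.462%.
Real GDP in the next year = 2074 × (1 - 3.462/100) = 2074 × 0.96538 ≈ 2002 billion.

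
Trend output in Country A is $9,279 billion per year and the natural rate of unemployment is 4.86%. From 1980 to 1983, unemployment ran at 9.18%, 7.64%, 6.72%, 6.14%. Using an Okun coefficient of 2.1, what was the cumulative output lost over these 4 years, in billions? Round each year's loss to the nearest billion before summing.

$1,995 billion

Year 1980: gap = -2.1 × (9.18 - 4.86) = -9.072%, loss ≈ 9279 × 9.072/100 ≈ 842.
Year 1981: gap = -2.1 × (7.64 - 4.86) = -5.838%, loss ≈ 9279 × 5.838/100 ≈ 542.
Year 1982: gap = -2.1 × (6.72 - 4.86) = -3.906%, loss ≈ 9279 × 3.906/100 ≈ 362.
Year 1983: gap = -2.1 × (6.14 - 4.86) = -2.688%, loss ≈ 9279 × 2.688/100 ≈ 249.
Total lost output = 842 + 542 + 362 + 249 = 1995 billion.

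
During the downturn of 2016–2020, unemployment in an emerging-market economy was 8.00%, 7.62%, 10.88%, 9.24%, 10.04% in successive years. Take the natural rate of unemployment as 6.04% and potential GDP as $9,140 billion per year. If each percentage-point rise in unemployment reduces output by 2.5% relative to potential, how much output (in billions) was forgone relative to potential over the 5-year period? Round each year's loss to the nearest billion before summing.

$3,560 billion

Year 2016: gap = -2.5 × (8 - 6.04) = -4.9%, loss ≈ 9140 × 4.9/100 ≈ 448.
Year 2017: gap = -2.5 × (7.62 - 6.04) = -3.95%, loss ≈ 9140 × 3.95/100 ≈ 361.
Year 2018: gap = -2.5 × (10.88 - 6.04) = -12.1%, loss ≈ 9140 × 12.1/100 ≈ 1106.
Year 2019: gap = -2.5 × (9.24 - 6.04) = -8%, loss ≈ 9140 × 8/100 ≈ 731.
Year 2020: gap = -2.5 × (10.04 - 6.04) = -10%, loss ≈ 9140 × 10/100 ≈ 914.
Total lost output = 448 + 361 + 1106 + 731 + 914 = 3560 billion.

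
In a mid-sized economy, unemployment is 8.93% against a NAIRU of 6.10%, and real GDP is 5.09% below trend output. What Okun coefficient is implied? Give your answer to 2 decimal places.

β ≈ 1.80

Okun's law: output gap = -β × (u - u*).
-5.09 = -β × (8.93 - 6.1) = -β × 2.83, so β = 5.09/2.83 = 1.80.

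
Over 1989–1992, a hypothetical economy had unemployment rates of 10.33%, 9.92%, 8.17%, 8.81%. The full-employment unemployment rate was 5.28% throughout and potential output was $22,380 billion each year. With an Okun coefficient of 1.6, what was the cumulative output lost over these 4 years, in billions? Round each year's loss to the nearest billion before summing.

$5,768 billion

Year 1989: gap = -1.6 × (10.33 - 5.28) = -8.08%, loss ≈ 22380 × 8.08/100 ≈ 1808.
Year 1990: gap = -1.6 × (9.92 - 5.28) = -7.424%, loss ≈ 22380 × 7.424/100 ≈ 1661.
Year 1991: gap = -1.6 × (8.17 - 5.28) = -4.624%, loss ≈ 22380 × 4.624/100 ≈ 1035.
Year 1992: gap = -1.6 × (8.81 - 5.28) = -5.648%, loss ≈ 22380 × 5.648/100 ≈ 1264.
Total lost output = 1808 + 1661 + 1035 + 1264 = 5768 billion.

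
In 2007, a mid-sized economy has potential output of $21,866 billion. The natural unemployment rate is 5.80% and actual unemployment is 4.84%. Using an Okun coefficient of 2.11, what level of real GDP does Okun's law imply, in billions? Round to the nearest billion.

Unemployment gap = 4.84 - 5.8 = -0.96 points, so the output gap is -2.11 × (-0.96) = 2.0256%.
Actual GDP = 21866 × (1 + 2.0256/100) = 21866 × 1.020256 ≈ 22309 billion.

$22,309 billion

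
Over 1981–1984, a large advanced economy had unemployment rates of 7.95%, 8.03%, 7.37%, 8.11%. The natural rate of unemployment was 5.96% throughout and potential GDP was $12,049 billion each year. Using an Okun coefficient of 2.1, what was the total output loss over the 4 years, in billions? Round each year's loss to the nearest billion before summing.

Year 1981: gap = -2.1 × (7.95 - 5.96) = -4.179%, loss ≈ 12049 × 4.179/100 ≈ 504.
Year 1982: gap = -2.1 × (8.03 - 5.96) = -4.347%, loss ≈ 12049 × 4.347/100 ≈ 524.
Year 1983: gap = -2.1 × (7.37 - 5.96) = -2.961%, loss ≈ 12049 × 2.961/100 ≈ 357.
Year 1984: gap = -2.1 × (8.11 - 5.96) = -4.515%, loss ≈ 12049 × 4.515/100 ≈ 544.
Total lost output = 504 + 524 + 357 + 544 = 1929 billion.

$1,929 billion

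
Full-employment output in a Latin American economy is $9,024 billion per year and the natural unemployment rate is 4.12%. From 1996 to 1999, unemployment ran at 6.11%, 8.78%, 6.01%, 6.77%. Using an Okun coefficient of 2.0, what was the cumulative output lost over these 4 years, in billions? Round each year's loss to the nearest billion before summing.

$2,019 billion

Year 1996: gap = -2.0 × (6.11 - 4.12) = -3.98%, loss ≈ 9024 × 3.98/100 ≈ 359.
Year 1997: gap = -2.0 × (8.78 - 4.12) = -9.32%, loss ≈ 9024 × 9.32/100 ≈ 841.
Year 1998: gap = -2.0 × (6.01 - 4.12) = -3.78%, loss ≈ 9024 × 3.78/100 ≈ 341.
Year 1999: gap = -2.0 × (6.77 - 4.12) = -5.3%, loss ≈ 9024 × 5.3/100 ≈ 478.
Total lost output = 359 + 841 + 341 + 478 = 2019 billion.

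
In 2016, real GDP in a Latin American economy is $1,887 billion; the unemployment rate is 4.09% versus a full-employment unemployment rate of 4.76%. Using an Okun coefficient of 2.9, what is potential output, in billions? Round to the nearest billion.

$1,851 billion

Unemployment gap = 4.09 - 4.76 = -0.67 points, so output gap = -2.9 × (-0.67) = 1.943%.
Since Y = Y* × (1 + gap/100), Y* = 1887/1.01943 ≈ 1851 billion.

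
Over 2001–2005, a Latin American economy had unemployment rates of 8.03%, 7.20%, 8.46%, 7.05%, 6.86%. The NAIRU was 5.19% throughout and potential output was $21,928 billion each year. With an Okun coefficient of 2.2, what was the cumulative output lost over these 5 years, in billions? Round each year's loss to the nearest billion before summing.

Year 2001: gap = -2.2 × (8.03 - 5.19) = -6.248%, loss ≈ 21928 × 6.248/100 ≈ 1370.
Year 2002: gap = -2.2 × (7.2 - 5.19) = -4.422%, loss ≈ 21928 × 4.422/100 ≈ 970.
Year 2003: gap = -2.2 × (8.46 - 5.19) = -7.194%, loss ≈ 21928 × 7.194/100 ≈ 1578.
Year 2004: gap = -2.2 × (7.05 - 5.19) = -4.092%, loss ≈ 21928 × 4.092/100 ≈ 897.
Year 2005: gap = -2.2 × (6.86 - 5.19) = -3.674%, loss ≈ 21928 × 3.674/100 ≈ 806.
Total lost output = 1370 + 970 + 1578 + 897 + 806 = 5621 billion.

$5,621 billion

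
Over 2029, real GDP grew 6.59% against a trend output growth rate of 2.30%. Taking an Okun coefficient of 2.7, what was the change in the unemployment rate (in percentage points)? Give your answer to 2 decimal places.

-1.59 percentage points

Growth-rate Okun's law: g_Y = g_Y* - β × Δu, so Δu = (g_Y* - g_Y)/β.
Δu = (2.3 - 6.59)/2.7 = -4.29/2.7 = -1.59 percentage points.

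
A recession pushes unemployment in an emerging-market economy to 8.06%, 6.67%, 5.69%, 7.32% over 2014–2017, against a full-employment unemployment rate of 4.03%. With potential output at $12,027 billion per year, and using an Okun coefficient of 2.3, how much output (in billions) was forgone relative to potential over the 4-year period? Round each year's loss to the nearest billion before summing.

$3,214 billion

Year 2014: gap = -2.3 × (8.06 - 4.03) = -9.269%, loss ≈ 12027 × 9.269/100 ≈ 1115.
Year 2015: gap = -2.3 × (6.67 - 4.03) = -6.072%, loss ≈ 12027 × 6.072/100 ≈ 730.
Year 2016: gap = -2.3 × (5.69 - 4.03) = -3.818%, loss ≈ 12027 × 3.818/100 ≈ 459.
Year 2017: gap = -2.3 × (7.32 - 4.03) = -7.567%, loss ≈ 12027 × 7.567/100 ≈ 910.
Total lost output = 1115 + 730 + 459 + 910 = 3214 billion.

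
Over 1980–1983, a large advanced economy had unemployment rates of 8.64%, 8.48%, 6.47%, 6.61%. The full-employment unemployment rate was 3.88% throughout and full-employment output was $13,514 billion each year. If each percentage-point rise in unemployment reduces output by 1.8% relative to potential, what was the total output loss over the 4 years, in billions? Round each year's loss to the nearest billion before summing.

Year 1980: gap = -1.8 × (8.64 - 3.88) = -8.568%, loss ≈ 13514 × 8.568/100 ≈ 1158.
Year 1981: gap = -1.8 × (8.48 - 3.88) = -8.28%, loss ≈ 13514 × 8.28/100 ≈ 1119.
Year 1982: gap = -1.8 × (6.47 - 3.88) = -4.662%, loss ≈ 13514 × 4.662/100 ≈ 630.
Year 1983: gap = -1.8 × (6.61 - 3.88) = -4.914%, loss ≈ 13514 × 4.914/100 ≈ 664.
Total lost output = 1158 + 1119 + 630 + 664 = 3571 billion.

$3,571 billion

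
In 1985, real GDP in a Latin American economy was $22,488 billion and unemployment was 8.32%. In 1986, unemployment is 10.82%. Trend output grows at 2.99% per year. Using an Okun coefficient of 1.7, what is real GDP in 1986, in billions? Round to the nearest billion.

$22,205 billion

Δu = 10.82 - 8.32 = 2.5 points.
Okun's law (growth form): g_Y = g_Y* - β × Δu = 2.99 - 1.7 × (2.50) = 2.99 - 4.25 = -1.26%.
Real GDP in the next year = 22488 × (1 - 1.26/100) = 22488 × 0.9874 ≈ 22205 billion.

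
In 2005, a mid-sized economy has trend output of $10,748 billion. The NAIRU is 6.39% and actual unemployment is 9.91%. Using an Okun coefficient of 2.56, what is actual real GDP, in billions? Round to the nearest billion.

Unemployment gap = 9.91 - 6.39 = 3.52 points, so the output gap is -2.56 × 3.52 = -9.0112%.
Actual GDP = 10748 × (1 - 9.0112/100) = 10748 × 0.909888 ≈ 9779 billion.

$9,779 billion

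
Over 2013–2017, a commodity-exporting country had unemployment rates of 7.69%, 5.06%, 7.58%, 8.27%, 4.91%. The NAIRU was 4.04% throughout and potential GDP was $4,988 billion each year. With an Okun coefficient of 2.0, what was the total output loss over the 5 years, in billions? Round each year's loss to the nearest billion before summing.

Year 2013: gap = -2.0 × (7.69 - 4.04) = -7.3%, loss ≈ 4988 × 7.3/100 ≈ 364.
Year 2014: gap = -2.0 × (5.06 - 4.04) = -2.04%, loss ≈ 4988 × 2.04/100 ≈ 102.
Year 2015: gap = -2.0 × (7.58 - 4.04) = -7.08%, loss ≈ 4988 × 7.08/100 ≈ 353.
Year 2016: gap = -2.0 × (8.27 - 4.04) = -8.46%, loss ≈ 4988 × 8.46/100 ≈ 422.
Year 2017: gap = -2.0 × (4.91 - 4.04) = -1.74%, loss ≈ 4988 × 1.74/100 ≈ 87.
Total lost output = 364 + 102 + 353 + 422 + 87 = 1328 billion.

$1,328 billion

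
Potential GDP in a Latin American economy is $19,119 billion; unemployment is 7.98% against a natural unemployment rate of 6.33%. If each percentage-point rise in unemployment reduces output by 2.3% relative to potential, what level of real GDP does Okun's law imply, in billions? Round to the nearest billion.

Unemployment gap = 7.98 - 6.33 = 1.65 points, so the output gap is -2.3 × 1.65 = -3.795%.
Actual GDP = 19119 × (1 - 3.795/100) = 19119 × 0.96205 ≈ 18393 billion.

$18,393 billion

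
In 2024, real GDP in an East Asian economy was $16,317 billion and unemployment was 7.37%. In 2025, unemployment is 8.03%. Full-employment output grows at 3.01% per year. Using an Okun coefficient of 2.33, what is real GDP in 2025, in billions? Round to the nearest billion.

$16,557 billion

Δu = 8.03 - 7.37 = 0.66 points.
Okun's law (growth form): g_Y = g_Y* - β × Δu = 3.01 - 2.33 × (0.66) = 3.01 - 1.5378 = 1.4722%.
Real GDP in the next year = 16317 × (1 + 1.4722/100) = 16317 × 1.014722 ≈ 16557 billion.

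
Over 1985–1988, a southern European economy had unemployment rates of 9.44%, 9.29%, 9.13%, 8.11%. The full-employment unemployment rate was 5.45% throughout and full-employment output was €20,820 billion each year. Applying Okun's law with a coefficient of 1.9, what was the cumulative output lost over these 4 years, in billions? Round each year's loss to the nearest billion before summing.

€5,605 billion

Year 1985: gap = -1.9 × (9.44 - 5.45) = -7.581%, loss ≈ 20820 × 7.581/100 ≈ 1578.
Year 1986: gap = -1.9 × (9.29 - 5.45) = -7.296%, loss ≈ 20820 × 7.296/100 ≈ 1519.
Year 1987: gap = -1.9 × (9.13 - 5.45) = -6.992%, loss ≈ 20820 × 6.992/100 ≈ 1456.
Year 1988: gap = -1.9 × (8.11 - 5.45) = -5.054%, loss ≈ 20820 × 5.054/100 ≈ 1052.
Total lost output = 1578 + 1519 + 1456 + 1052 = 5605 billion.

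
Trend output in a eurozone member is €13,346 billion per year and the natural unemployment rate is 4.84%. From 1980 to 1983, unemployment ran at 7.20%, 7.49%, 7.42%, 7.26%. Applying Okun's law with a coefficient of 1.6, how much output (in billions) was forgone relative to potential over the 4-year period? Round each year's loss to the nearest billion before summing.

Year 1980: gap = -1.6 × (7.2 - 4.84) = -3.776%, loss ≈ 13346 × 3.776/100 ≈ 504.
Year 1981: gap = -1.6 × (7.49 - 4.84) = -4.24%, loss ≈ 13346 × 4.24/100 ≈ 566.
Year 1982: gap = -1.6 × (7.42 - 4.84) = -4.128%, loss ≈ 13346 × 4.128/100 ≈ 551.
Year 1983: gap = -1.6 × (7.26 - 4.84) = -3.872%, loss ≈ 13346 × 3.872/100 ≈ 517.
Total lost output = 504 + 566 + 551 + 517 = 2138 billion.

€2,138 billion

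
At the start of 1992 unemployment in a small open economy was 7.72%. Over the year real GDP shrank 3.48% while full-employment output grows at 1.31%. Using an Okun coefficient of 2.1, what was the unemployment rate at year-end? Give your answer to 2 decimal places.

10.00%

Growth-rate Okun's law: g_Y = g_Y* - β × Δu, so Δu = (g_Y* - g_Y)/β.
Δu = (1.31 + 3.48)/2.1 = 4.79/2.1 = 2.28 percentage points.
Year-end unemployment = 7.72 + 2.28 = 10.00%.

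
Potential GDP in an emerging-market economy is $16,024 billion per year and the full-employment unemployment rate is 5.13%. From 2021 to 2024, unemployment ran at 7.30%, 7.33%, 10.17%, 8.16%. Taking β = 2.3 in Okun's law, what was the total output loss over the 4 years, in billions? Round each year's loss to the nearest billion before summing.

Year 2021: gap = -2.3 × (7.3 - 5.13) = -4.991%, loss ≈ 16024 × 4.991/100 ≈ 800.
Year 2022: gap = -2.3 × (7.33 - 5.13) = -5.06%, loss ≈ 16024 × 5.06/100 ≈ 811.
Year 2023: gap = -2.3 × (10.17 - 5.13) = -11.592%, loss ≈ 16024 × 11.592/100 ≈ 1858.
Year 2024: gap = -2.3 × (8.16 - 5.13) = -6.969%, loss ≈ 16024 × 6.969/100 ≈ 1117.
Total lost output = 800 + 811 + 1858 + 1117 = 4586 billion.

$4,586 billion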